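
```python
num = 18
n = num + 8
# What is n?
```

Trace (tracking n):
num = 18  # -> num = 18
n = num + 8  # -> n = 26

Answer: 26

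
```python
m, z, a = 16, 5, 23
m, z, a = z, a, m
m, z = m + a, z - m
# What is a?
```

Answer: 16

Derivation:
Trace (tracking a):
m, z, a = (16, 5, 23)  # -> m = 16, z = 5, a = 23
m, z, a = (z, a, m)  # -> m = 5, z = 23, a = 16
m, z = (m + a, z - m)  # -> m = 21, z = 18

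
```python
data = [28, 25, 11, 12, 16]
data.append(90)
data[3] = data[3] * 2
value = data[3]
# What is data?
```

Answer: [28, 25, 11, 24, 16, 90]

Derivation:
Trace (tracking data):
data = [28, 25, 11, 12, 16]  # -> data = [28, 25, 11, 12, 16]
data.append(90)  # -> data = [28, 25, 11, 12, 16, 90]
data[3] = data[3] * 2  # -> data = [28, 25, 11, 24, 16, 90]
value = data[3]  # -> value = 24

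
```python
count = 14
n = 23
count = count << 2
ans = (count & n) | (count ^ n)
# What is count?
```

Trace (tracking count):
count = 14  # -> count = 14
n = 23  # -> n = 23
count = count << 2  # -> count = 56
ans = count & n | count ^ n  # -> ans = 63

Answer: 56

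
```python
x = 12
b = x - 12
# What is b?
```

Answer: 0

Derivation:
Trace (tracking b):
x = 12  # -> x = 12
b = x - 12  # -> b = 0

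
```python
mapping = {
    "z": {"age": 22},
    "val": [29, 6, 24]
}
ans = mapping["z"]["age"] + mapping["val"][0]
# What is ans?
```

Trace (tracking ans):
mapping = {'z': {'age': 22}, 'val': [29, 6, 24]}  # -> mapping = {'z': {'age': 22}, 'val': [29, 6, 24]}
ans = mapping['z']['age'] + mapping['val'][0]  # -> ans = 51

Answer: 51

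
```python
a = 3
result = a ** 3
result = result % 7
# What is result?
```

Trace (tracking result):
a = 3  # -> a = 3
result = a ** 3  # -> result = 27
result = result % 7  # -> result = 6

Answer: 6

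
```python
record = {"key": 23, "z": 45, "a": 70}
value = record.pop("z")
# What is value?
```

Trace (tracking value):
record = {'key': 23, 'z': 45, 'a': 70}  # -> record = {'key': 23, 'z': 45, 'a': 70}
value = record.pop('z')  # -> value = 45

Answer: 45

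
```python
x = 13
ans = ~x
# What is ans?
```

Trace (tracking ans):
x = 13  # -> x = 13
ans = ~x  # -> ans = -14

Answer: -14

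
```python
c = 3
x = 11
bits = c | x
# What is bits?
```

Trace (tracking bits):
c = 3  # -> c = 3
x = 11  # -> x = 11
bits = c | x  # -> bits = 11

Answer: 11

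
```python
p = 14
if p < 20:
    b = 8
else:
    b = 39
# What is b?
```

Answer: 8

Derivation:
Trace (tracking b):
p = 14  # -> p = 14
if p < 20:  # condition is True
    b = 8  # -> b = 8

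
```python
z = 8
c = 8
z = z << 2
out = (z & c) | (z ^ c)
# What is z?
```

Answer: 32

Derivation:
Trace (tracking z):
z = 8  # -> z = 8
c = 8  # -> c = 8
z = z << 2  # -> z = 32
out = z & c | z ^ c  # -> out = 40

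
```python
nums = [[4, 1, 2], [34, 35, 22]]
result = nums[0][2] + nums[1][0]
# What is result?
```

Trace (tracking result):
nums = [[4, 1, 2], [34, 35, 22]]  # -> nums = [[4, 1, 2], [34, 35, 22]]
result = nums[0][2] + nums[1][0]  # -> result = 36

Answer: 36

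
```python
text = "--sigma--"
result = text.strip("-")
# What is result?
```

Trace (tracking result):
text = '--sigma--'  # -> text = '--sigma--'
result = text.strip('-')  # -> result = 'sigma'

Answer: 'sigma'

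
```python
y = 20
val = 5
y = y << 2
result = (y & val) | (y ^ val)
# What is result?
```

Answer: 85

Derivation:
Trace (tracking result):
y = 20  # -> y = 20
val = 5  # -> val = 5
y = y << 2  # -> y = 80
result = y & val | y ^ val  # -> result = 85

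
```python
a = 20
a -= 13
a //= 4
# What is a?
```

Trace (tracking a):
a = 20  # -> a = 20
a -= 13  # -> a = 7
a //= 4  # -> a = 1

Answer: 1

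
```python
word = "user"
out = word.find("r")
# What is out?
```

Trace (tracking out):
word = 'user'  # -> word = 'user'
out = word.find('r')  # -> out = 3

Answer: 3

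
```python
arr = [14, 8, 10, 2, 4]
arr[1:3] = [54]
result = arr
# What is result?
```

Answer: [14, 54, 2, 4]

Derivation:
Trace (tracking result):
arr = [14, 8, 10, 2, 4]  # -> arr = [14, 8, 10, 2, 4]
arr[1:3] = [54]  # -> arr = [14, 54, 2, 4]
result = arr  # -> result = [14, 54, 2, 4]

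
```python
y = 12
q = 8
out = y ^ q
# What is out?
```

Trace (tracking out):
y = 12  # -> y = 12
q = 8  # -> q = 8
out = y ^ q  # -> out = 4

Answer: 4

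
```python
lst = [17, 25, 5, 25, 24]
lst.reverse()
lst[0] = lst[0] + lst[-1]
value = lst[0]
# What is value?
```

Answer: 41

Derivation:
Trace (tracking value):
lst = [17, 25, 5, 25, 24]  # -> lst = [17, 25, 5, 25, 24]
lst.reverse()  # -> lst = [24, 25, 5, 25, 17]
lst[0] = lst[0] + lst[-1]  # -> lst = [41, 25, 5, 25, 17]
value = lst[0]  # -> value = 41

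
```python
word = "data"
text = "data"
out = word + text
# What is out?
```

Answer: 'datadata'

Derivation:
Trace (tracking out):
word = 'data'  # -> word = 'data'
text = 'data'  # -> text = 'data'
out = word + text  # -> out = 'datadata'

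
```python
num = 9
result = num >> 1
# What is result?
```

Answer: 4

Derivation:
Trace (tracking result):
num = 9  # -> num = 9
result = num >> 1  # -> result = 4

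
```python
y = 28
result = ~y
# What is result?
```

Answer: -29

Derivation:
Trace (tracking result):
y = 28  # -> y = 28
result = ~y  # -> result = -29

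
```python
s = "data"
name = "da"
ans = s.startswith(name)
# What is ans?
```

Trace (tracking ans):
s = 'data'  # -> s = 'data'
name = 'da'  # -> name = 'da'
ans = s.startswith(name)  # -> ans = True

Answer: True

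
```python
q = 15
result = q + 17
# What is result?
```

Answer: 32

Derivation:
Trace (tracking result):
q = 15  # -> q = 15
result = q + 17  # -> result = 32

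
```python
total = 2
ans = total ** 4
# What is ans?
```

Answer: 16

Derivation:
Trace (tracking ans):
total = 2  # -> total = 2
ans = total ** 4  # -> ans = 16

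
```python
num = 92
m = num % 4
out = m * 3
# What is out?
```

Trace (tracking out):
num = 92  # -> num = 92
m = num % 4  # -> m = 0
out = m * 3  # -> out = 0

Answer: 0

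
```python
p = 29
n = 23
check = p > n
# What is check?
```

Answer: True

Derivation:
Trace (tracking check):
p = 29  # -> p = 29
n = 23  # -> n = 23
check = p > n  # -> check = True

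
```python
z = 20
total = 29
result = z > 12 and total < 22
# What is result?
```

Answer: False

Derivation:
Trace (tracking result):
z = 20  # -> z = 20
total = 29  # -> total = 29
result = z > 12 and total < 22  # -> result = False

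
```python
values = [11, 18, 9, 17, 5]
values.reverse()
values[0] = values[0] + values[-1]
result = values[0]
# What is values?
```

Trace (tracking values):
values = [11, 18, 9, 17, 5]  # -> values = [11, 18, 9, 17, 5]
values.reverse()  # -> values = [5, 17, 9, 18, 11]
values[0] = values[0] + values[-1]  # -> values = [16, 17, 9, 18, 11]
result = values[0]  # -> result = 16

Answer: [16, 17, 9, 18, 11]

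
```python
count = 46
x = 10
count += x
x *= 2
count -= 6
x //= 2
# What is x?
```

Answer: 10

Derivation:
Trace (tracking x):
count = 46  # -> count = 46
x = 10  # -> x = 10
count += x  # -> count = 56
x *= 2  # -> x = 20
count -= 6  # -> count = 50
x //= 2  # -> x = 10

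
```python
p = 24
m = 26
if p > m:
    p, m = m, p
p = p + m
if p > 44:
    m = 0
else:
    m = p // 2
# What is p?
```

Answer: 50

Derivation:
Trace (tracking p):
p = 24  # -> p = 24
m = 26  # -> m = 26
if p > m:  # condition is False
p = p + m  # -> p = 50
if p > 44:  # condition is True
    m = 0  # -> m = 0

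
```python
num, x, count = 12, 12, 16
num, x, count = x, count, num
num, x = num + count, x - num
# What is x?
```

Answer: 4

Derivation:
Trace (tracking x):
num, x, count = (12, 12, 16)  # -> num = 12, x = 12, count = 16
num, x, count = (x, count, num)  # -> num = 12, x = 16, count = 12
num, x = (num + count, x - num)  # -> num = 24, x = 4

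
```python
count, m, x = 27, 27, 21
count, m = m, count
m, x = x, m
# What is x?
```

Answer: 27

Derivation:
Trace (tracking x):
count, m, x = (27, 27, 21)  # -> count = 27, m = 27, x = 21
count, m = (m, count)  # -> count = 27, m = 27
m, x = (x, m)  # -> m = 21, x = 27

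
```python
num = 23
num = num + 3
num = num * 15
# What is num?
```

Answer: 390

Derivation:
Trace (tracking num):
num = 23  # -> num = 23
num = num + 3  # -> num = 26
num = num * 15  # -> num = 390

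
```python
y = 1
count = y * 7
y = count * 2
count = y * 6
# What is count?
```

Trace (tracking count):
y = 1  # -> y = 1
count = y * 7  # -> count = 7
y = count * 2  # -> y = 14
count = y * 6  # -> count = 84

Answer: 84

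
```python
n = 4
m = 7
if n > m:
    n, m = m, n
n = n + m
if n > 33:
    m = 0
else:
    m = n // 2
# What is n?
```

Answer: 11

Derivation:
Trace (tracking n):
n = 4  # -> n = 4
m = 7  # -> m = 7
if n > m:  # condition is False
n = n + m  # -> n = 11
if n > 33:  # condition is False
else:
    m = n // 2  # -> m = 5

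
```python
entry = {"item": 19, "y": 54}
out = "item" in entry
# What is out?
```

Trace (tracking out):
entry = {'item': 19, 'y': 54}  # -> entry = {'item': 19, 'y': 54}
out = 'item' in entry  # -> out = True

Answer: True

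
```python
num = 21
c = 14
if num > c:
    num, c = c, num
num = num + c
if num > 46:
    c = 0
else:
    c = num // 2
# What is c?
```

Trace (tracking c):
num = 21  # -> num = 21
c = 14  # -> c = 14
if num > c:  # condition is True
    num, c = (c, num)  # -> num = 14, c = 21
num = num + c  # -> num = 35
if num > 46:  # condition is False
else:
    c = num // 2  # -> c = 17

Answer: 17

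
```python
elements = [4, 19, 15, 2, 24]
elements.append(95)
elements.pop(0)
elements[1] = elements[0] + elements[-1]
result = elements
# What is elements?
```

Trace (tracking elements):
elements = [4, 19, 15, 2, 24]  # -> elements = [4, 19, 15, 2, 24]
elements.append(95)  # -> elements = [4, 19, 15, 2, 24, 95]
elements.pop(0)  # -> elements = [19, 15, 2, 24, 95]
elements[1] = elements[0] + elements[-1]  # -> elements = [19, 114, 2, 24, 95]
result = elements  # -> result = [19, 114, 2, 24, 95]

Answer: [19, 114, 2, 24, 95]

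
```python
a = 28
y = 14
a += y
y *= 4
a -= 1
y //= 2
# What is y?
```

Trace (tracking y):
a = 28  # -> a = 28
y = 14  # -> y = 14
a += y  # -> a = 42
y *= 4  # -> y = 56
a -= 1  # -> a = 41
y //= 2  # -> y = 28

Answer: 28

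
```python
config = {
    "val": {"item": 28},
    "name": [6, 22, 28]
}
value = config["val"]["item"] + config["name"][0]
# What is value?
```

Trace (tracking value):
config = {'val': {'item': 28}, 'name': [6, 22, 28]}  # -> config = {'val': {'item': 28}, 'name': [6, 22, 28]}
value = config['val']['item'] + config['name'][0]  # -> value = 34

Answer: 34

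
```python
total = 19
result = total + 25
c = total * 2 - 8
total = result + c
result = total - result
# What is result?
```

Answer: 30

Derivation:
Trace (tracking result):
total = 19  # -> total = 19
result = total + 25  # -> result = 44
c = total * 2 - 8  # -> c = 30
total = result + c  # -> total = 74
result = total - result  # -> result = 30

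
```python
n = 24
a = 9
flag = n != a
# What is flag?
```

Answer: True

Derivation:
Trace (tracking flag):
n = 24  # -> n = 24
a = 9  # -> a = 9
flag = n != a  # -> flag = True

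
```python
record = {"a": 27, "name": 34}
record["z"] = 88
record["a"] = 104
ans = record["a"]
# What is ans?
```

Answer: 104

Derivation:
Trace (tracking ans):
record = {'a': 27, 'name': 34}  # -> record = {'a': 27, 'name': 34}
record['z'] = 88  # -> record = {'a': 27, 'name': 34, 'z': 88}
record['a'] = 104  # -> record = {'a': 104, 'name': 34, 'z': 88}
ans = record['a']  # -> ans = 104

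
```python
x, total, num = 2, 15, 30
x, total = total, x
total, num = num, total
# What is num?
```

Trace (tracking num):
x, total, num = (2, 15, 30)  # -> x = 2, total = 15, num = 30
x, total = (total, x)  # -> x = 15, total = 2
total, num = (num, total)  # -> total = 30, num = 2

Answer: 2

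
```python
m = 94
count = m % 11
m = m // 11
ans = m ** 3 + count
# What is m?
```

Answer: 8

Derivation:
Trace (tracking m):
m = 94  # -> m = 94
count = m % 11  # -> count = 6
m = m // 11  # -> m = 8
ans = m ** 3 + count  # -> ans = 518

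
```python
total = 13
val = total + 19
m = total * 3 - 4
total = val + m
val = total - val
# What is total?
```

Answer: 67

Derivation:
Trace (tracking total):
total = 13  # -> total = 13
val = total + 19  # -> val = 32
m = total * 3 - 4  # -> m = 35
total = val + m  # -> total = 67
val = total - val  # -> val = 35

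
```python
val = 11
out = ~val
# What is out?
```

Answer: -12

Derivation:
Trace (tracking out):
val = 11  # -> val = 11
out = ~val  # -> out = -12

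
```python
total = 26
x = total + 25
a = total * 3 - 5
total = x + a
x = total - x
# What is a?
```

Answer: 73

Derivation:
Trace (tracking a):
total = 26  # -> total = 26
x = total + 25  # -> x = 51
a = total * 3 - 5  # -> a = 73
total = x + a  # -> total = 124
x = total - x  # -> x = 73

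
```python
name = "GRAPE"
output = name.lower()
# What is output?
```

Trace (tracking output):
name = 'GRAPE'  # -> name = 'GRAPE'
output = name.lower()  # -> output = 'grape'

Answer: 'grape'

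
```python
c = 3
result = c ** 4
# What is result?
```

Answer: 81

Derivation:
Trace (tracking result):
c = 3  # -> c = 3
result = c ** 4  # -> result = 81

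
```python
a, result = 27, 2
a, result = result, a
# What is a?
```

Answer: 2

Derivation:
Trace (tracking a):
a, result = (27, 2)  # -> a = 27, result = 2
a, result = (result, a)  # -> a = 2, result = 27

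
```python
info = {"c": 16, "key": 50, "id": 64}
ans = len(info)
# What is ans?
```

Answer: 3

Derivation:
Trace (tracking ans):
info = {'c': 16, 'key': 50, 'id': 64}  # -> info = {'c': 16, 'key': 50, 'id': 64}
ans = len(info)  # -> ans = 3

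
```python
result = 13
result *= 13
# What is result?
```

Answer: 169

Derivation:
Trace (tracking result):
result = 13  # -> result = 13
result *= 13  # -> result = 169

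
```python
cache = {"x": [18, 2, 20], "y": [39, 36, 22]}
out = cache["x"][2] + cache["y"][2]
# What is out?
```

Trace (tracking out):
cache = {'x': [18, 2, 20], 'y': [39, 36, 22]}  # -> cache = {'x': [18, 2, 20], 'y': [39, 36, 22]}
out = cache['x'][2] + cache['y'][2]  # -> out = 42

Answer: 42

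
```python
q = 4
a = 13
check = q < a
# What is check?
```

Trace (tracking check):
q = 4  # -> q = 4
a = 13  # -> a = 13
check = q < a  # -> check = True

Answer: True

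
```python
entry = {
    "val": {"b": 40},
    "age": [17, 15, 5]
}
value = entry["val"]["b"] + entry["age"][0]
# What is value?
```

Answer: 57

Derivation:
Trace (tracking value):
entry = {'val': {'b': 40}, 'age': [17, 15, 5]}  # -> entry = {'val': {'b': 40}, 'age': [17, 15, 5]}
value = entry['val']['b'] + entry['age'][0]  # -> value = 57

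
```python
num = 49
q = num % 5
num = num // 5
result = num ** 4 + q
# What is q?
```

Trace (tracking q):
num = 49  # -> num = 49
q = num % 5  # -> q = 4
num = num // 5  # -> num = 9
result = num ** 4 + q  # -> result = 6565

Answer: 4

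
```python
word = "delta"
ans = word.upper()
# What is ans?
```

Answer: 'DELTA'

Derivation:
Trace (tracking ans):
word = 'delta'  # -> word = 'delta'
ans = word.upper()  # -> ans = 'DELTA'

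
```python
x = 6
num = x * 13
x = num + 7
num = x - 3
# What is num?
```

Answer: 82

Derivation:
Trace (tracking num):
x = 6  # -> x = 6
num = x * 13  # -> num = 78
x = num + 7  # -> x = 85
num = x - 3  # -> num = 82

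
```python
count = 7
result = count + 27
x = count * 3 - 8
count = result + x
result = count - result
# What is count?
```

Answer: 47

Derivation:
Trace (tracking count):
count = 7  # -> count = 7
result = count + 27  # -> result = 34
x = count * 3 - 8  # -> x = 13
count = result + x  # -> count = 47
result = count - result  # -> result = 13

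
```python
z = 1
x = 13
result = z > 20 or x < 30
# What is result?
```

Trace (tracking result):
z = 1  # -> z = 1
x = 13  # -> x = 13
result = z > 20 or x < 30  # -> result = True

Answer: True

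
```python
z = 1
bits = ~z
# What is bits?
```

Trace (tracking bits):
z = 1  # -> z = 1
bits = ~z  # -> bits = -2

Answer: -2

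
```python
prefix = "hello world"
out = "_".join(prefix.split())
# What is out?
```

Answer: 'hello_world'

Derivation:
Trace (tracking out):
prefix = 'hello world'  # -> prefix = 'hello world'
out = '_'.join(prefix.split())  # -> out = 'hello_world'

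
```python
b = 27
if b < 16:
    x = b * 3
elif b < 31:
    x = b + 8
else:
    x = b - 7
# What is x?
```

Answer: 35

Derivation:
Trace (tracking x):
b = 27  # -> b = 27
if b < 16:  # condition is False
elif b < 31:  # condition is True
    x = b + 8  # -> x = 35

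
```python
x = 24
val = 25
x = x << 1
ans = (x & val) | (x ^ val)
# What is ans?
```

Trace (tracking ans):
x = 24  # -> x = 24
val = 25  # -> val = 25
x = x << 1  # -> x = 48
ans = x & val | x ^ val  # -> ans = 57

Answer: 57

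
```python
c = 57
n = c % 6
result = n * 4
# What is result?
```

Trace (tracking result):
c = 57  # -> c = 57
n = c % 6  # -> n = 3
result = n * 4  # -> result = 12

Answer: 12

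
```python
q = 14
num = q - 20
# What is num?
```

Trace (tracking num):
q = 14  # -> q = 14
num = q - 20  # -> num = -6

Answer: -6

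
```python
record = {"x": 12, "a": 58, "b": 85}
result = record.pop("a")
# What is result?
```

Trace (tracking result):
record = {'x': 12, 'a': 58, 'b': 85}  # -> record = {'x': 12, 'a': 58, 'b': 85}
result = record.pop('a')  # -> result = 58

Answer: 58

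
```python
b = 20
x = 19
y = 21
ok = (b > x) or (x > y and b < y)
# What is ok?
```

Answer: True

Derivation:
Trace (tracking ok):
b = 20  # -> b = 20
x = 19  # -> x = 19
y = 21  # -> y = 21
ok = b > x or (x > y and b < y)  # -> ok = True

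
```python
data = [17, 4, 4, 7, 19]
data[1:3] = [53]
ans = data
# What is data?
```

Trace (tracking data):
data = [17, 4, 4, 7, 19]  # -> data = [17, 4, 4, 7, 19]
data[1:3] = [53]  # -> data = [17, 53, 7, 19]
ans = data  # -> ans = [17, 53, 7, 19]

Answer: [17, 53, 7, 19]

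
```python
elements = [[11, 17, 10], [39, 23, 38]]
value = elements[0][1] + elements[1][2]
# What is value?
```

Answer: 55

Derivation:
Trace (tracking value):
elements = [[11, 17, 10], [39, 23, 38]]  # -> elements = [[11, 17, 10], [39, 23, 38]]
value = elements[0][1] + elements[1][2]  # -> value = 55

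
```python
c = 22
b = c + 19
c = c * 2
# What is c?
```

Trace (tracking c):
c = 22  # -> c = 22
b = c + 19  # -> b = 41
c = c * 2  # -> c = 44

Answer: 44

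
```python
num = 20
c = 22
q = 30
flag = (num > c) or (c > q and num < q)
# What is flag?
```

Answer: False

Derivation:
Trace (tracking flag):
num = 20  # -> num = 20
c = 22  # -> c = 22
q = 30  # -> q = 30
flag = num > c or (c > q and num < q)  # -> flag = False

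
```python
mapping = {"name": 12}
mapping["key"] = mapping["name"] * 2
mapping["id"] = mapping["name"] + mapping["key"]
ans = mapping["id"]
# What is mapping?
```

Answer: {'name': 12, 'key': 24, 'id': 36}

Derivation:
Trace (tracking mapping):
mapping = {'name': 12}  # -> mapping = {'name': 12}
mapping['key'] = mapping['name'] * 2  # -> mapping = {'name': 12, 'key': 24}
mapping['id'] = mapping['name'] + mapping['key']  # -> mapping = {'name': 12, 'key': 24, 'id': 36}
ans = mapping['id']  # -> ans = 36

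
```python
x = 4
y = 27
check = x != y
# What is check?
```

Trace (tracking check):
x = 4  # -> x = 4
y = 27  # -> y = 27
check = x != y  # -> check = True

Answer: True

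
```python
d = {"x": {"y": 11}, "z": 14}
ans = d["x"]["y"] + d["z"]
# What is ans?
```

Answer: 25

Derivation:
Trace (tracking ans):
d = {'x': {'y': 11}, 'z': 14}  # -> d = {'x': {'y': 11}, 'z': 14}
ans = d['x']['y'] + d['z']  # -> ans = 25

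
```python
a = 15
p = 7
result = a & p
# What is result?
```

Answer: 7

Derivation:
Trace (tracking result):
a = 15  # -> a = 15
p = 7  # -> p = 7
result = a & p  # -> result = 7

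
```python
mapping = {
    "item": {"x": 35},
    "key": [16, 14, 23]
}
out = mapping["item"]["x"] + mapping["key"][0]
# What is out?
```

Answer: 51

Derivation:
Trace (tracking out):
mapping = {'item': {'x': 35}, 'key': [16, 14, 23]}  # -> mapping = {'item': {'x': 35}, 'key': [16, 14, 23]}
out = mapping['item']['x'] + mapping['key'][0]  # -> out = 51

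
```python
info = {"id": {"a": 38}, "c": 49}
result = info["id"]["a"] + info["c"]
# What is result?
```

Answer: 87

Derivation:
Trace (tracking result):
info = {'id': {'a': 38}, 'c': 49}  # -> info = {'id': {'a': 38}, 'c': 49}
result = info['id']['a'] + info['c']  # -> result = 87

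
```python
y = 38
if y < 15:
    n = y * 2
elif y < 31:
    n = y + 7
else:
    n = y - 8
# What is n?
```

Answer: 30

Derivation:
Trace (tracking n):
y = 38  # -> y = 38
if y < 15:  # condition is False
elif y < 31:  # condition is False
else:
    n = y - 8  # -> n = 30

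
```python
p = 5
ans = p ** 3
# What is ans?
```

Answer: 125

Derivation:
Trace (tracking ans):
p = 5  # -> p = 5
ans = p ** 3  # -> ans = 125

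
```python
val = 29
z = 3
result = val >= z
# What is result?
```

Answer: True

Derivation:
Trace (tracking result):
val = 29  # -> val = 29
z = 3  # -> z = 3
result = val >= z  # -> result = True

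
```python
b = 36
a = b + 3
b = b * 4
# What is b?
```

Trace (tracking b):
b = 36  # -> b = 36
a = b + 3  # -> a = 39
b = b * 4  # -> b = 144

Answer: 144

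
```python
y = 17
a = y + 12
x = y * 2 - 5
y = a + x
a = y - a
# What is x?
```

Trace (tracking x):
y = 17  # -> y = 17
a = y + 12  # -> a = 29
x = y * 2 - 5  # -> x = 29
y = a + x  # -> y = 58
a = y - a  # -> a = 29

Answer: 29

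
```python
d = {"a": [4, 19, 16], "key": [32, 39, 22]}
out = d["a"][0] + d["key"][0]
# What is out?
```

Trace (tracking out):
d = {'a': [4, 19, 16], 'key': [32, 39, 22]}  # -> d = {'a': [4, 19, 16], 'key': [32, 39, 22]}
out = d['a'][0] + d['key'][0]  # -> out = 36

Answer: 36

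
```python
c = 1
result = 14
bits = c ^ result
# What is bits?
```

Answer: 15

Derivation:
Trace (tracking bits):
c = 1  # -> c = 1
result = 14  # -> result = 14
bits = c ^ result  # -> bits = 15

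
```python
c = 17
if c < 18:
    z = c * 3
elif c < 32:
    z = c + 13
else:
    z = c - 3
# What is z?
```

Trace (tracking z):
c = 17  # -> c = 17
if c < 18:  # condition is True
    z = c * 3  # -> z = 51

Answer: 51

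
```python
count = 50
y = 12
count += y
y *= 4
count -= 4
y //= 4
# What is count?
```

Trace (tracking count):
count = 50  # -> count = 50
y = 12  # -> y = 12
count += y  # -> count = 62
y *= 4  # -> y = 48
count -= 4  # -> count = 58
y //= 4  # -> y = 12

Answer: 58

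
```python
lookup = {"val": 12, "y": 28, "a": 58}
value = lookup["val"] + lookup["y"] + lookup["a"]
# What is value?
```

Trace (tracking value):
lookup = {'val': 12, 'y': 28, 'a': 58}  # -> lookup = {'val': 12, 'y': 28, 'a': 58}
value = lookup['val'] + lookup['y'] + lookup['a']  # -> value = 98

Answer: 98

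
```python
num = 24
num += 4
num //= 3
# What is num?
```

Trace (tracking num):
num = 24  # -> num = 24
num += 4  # -> num = 28
num //= 3  # -> num = 9

Answer: 9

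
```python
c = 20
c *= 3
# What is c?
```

Trace (tracking c):
c = 20  # -> c = 20
c *= 3  # -> c = 60

Answer: 60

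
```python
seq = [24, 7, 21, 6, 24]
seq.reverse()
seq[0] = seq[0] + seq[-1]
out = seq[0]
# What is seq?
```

Trace (tracking seq):
seq = [24, 7, 21, 6, 24]  # -> seq = [24, 7, 21, 6, 24]
seq.reverse()  # -> seq = [24, 6, 21, 7, 24]
seq[0] = seq[0] + seq[-1]  # -> seq = [48, 6, 21, 7, 24]
out = seq[0]  # -> out = 48

Answer: [48, 6, 21, 7, 24]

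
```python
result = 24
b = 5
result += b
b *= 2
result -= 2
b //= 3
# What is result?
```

Trace (tracking result):
result = 24  # -> result = 24
b = 5  # -> b = 5
result += b  # -> result = 29
b *= 2  # -> b = 10
result -= 2  # -> result = 27
b //= 3  # -> b = 3

Answer: 27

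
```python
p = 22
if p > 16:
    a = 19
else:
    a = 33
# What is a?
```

Answer: 19

Derivation:
Trace (tracking a):
p = 22  # -> p = 22
if p > 16:  # condition is True
    a = 19  # -> a = 19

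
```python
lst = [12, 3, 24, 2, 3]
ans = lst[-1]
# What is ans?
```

Answer: 3

Derivation:
Trace (tracking ans):
lst = [12, 3, 24, 2, 3]  # -> lst = [12, 3, 24, 2, 3]
ans = lst[-1]  # -> ans = 3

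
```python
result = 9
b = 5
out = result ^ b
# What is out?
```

Answer: 12

Derivation:
Trace (tracking out):
result = 9  # -> result = 9
b = 5  # -> b = 5
out = result ^ b  # -> out = 12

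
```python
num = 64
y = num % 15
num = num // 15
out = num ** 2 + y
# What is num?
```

Answer: 4

Derivation:
Trace (tracking num):
num = 64  # -> num = 64
y = num % 15  # -> y = 4
num = num // 15  # -> num = 4
out = num ** 2 + y  # -> out = 20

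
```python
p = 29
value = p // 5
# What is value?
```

Answer: 5

Derivation:
Trace (tracking value):
p = 29  # -> p = 29
value = p // 5  # -> value = 5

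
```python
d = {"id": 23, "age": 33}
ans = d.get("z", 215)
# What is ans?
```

Trace (tracking ans):
d = {'id': 23, 'age': 33}  # -> d = {'id': 23, 'age': 33}
ans = d.get('z', 215)  # -> ans = 215

Answer: 215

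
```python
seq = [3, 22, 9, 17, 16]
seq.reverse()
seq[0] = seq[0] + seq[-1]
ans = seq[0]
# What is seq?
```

Answer: [19, 17, 9, 22, 3]

Derivation:
Trace (tracking seq):
seq = [3, 22, 9, 17, 16]  # -> seq = [3, 22, 9, 17, 16]
seq.reverse()  # -> seq = [16, 17, 9, 22, 3]
seq[0] = seq[0] + seq[-1]  # -> seq = [19, 17, 9, 22, 3]
ans = seq[0]  # -> ans = 19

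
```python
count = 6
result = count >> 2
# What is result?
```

Trace (tracking result):
count = 6  # -> count = 6
result = count >> 2  # -> result = 1

Answer: 1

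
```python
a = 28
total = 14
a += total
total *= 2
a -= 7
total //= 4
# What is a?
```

Answer: 35

Derivation:
Trace (tracking a):
a = 28  # -> a = 28
total = 14  # -> total = 14
a += total  # -> a = 42
total *= 2  # -> total = 28
a -= 7  # -> a = 35
total //= 4  # -> total = 7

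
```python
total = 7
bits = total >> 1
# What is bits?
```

Answer: 3

Derivation:
Trace (tracking bits):
total = 7  # -> total = 7
bits = total >> 1  # -> bits = 3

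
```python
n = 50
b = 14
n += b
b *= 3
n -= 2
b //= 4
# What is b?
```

Trace (tracking b):
n = 50  # -> n = 50
b = 14  # -> b = 14
n += b  # -> n = 64
b *= 3  # -> b = 42
n -= 2  # -> n = 62
b //= 4  # -> b = 10

Answer: 10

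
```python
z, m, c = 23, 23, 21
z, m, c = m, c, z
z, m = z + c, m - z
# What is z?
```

Answer: 46

Derivation:
Trace (tracking z):
z, m, c = (23, 23, 21)  # -> z = 23, m = 23, c = 21
z, m, c = (m, c, z)  # -> z = 23, m = 21, c = 23
z, m = (z + c, m - z)  # -> z = 46, m = -2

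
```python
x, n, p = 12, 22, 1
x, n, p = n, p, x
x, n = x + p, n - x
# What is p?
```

Trace (tracking p):
x, n, p = (12, 22, 1)  # -> x = 12, n = 22, p = 1
x, n, p = (n, p, x)  # -> x = 22, n = 1, p = 12
x, n = (x + p, n - x)  # -> x = 34, n = -21

Answer: 12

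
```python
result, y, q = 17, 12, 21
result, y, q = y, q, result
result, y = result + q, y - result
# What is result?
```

Trace (tracking result):
result, y, q = (17, 12, 21)  # -> result = 17, y = 12, q = 21
result, y, q = (y, q, result)  # -> result = 12, y = 21, q = 17
result, y = (result + q, y - result)  # -> result = 29, y = 9

Answer: 29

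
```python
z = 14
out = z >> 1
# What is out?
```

Trace (tracking out):
z = 14  # -> z = 14
out = z >> 1  # -> out = 7

Answer: 7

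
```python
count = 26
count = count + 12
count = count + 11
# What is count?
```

Trace (tracking count):
count = 26  # -> count = 26
count = count + 12  # -> count = 38
count = count + 11  # -> count = 49

Answer: 49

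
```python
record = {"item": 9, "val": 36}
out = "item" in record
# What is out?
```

Answer: True

Derivation:
Trace (tracking out):
record = {'item': 9, 'val': 36}  # -> record = {'item': 9, 'val': 36}
out = 'item' in record  # -> out = True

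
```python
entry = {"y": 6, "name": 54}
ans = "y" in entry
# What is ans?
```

Answer: True

Derivation:
Trace (tracking ans):
entry = {'y': 6, 'name': 54}  # -> entry = {'y': 6, 'name': 54}
ans = 'y' in entry  # -> ans = True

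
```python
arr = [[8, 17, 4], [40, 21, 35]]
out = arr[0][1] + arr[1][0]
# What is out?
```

Trace (tracking out):
arr = [[8, 17, 4], [40, 21, 35]]  # -> arr = [[8, 17, 4], [40, 21, 35]]
out = arr[0][1] + arr[1][0]  # -> out = 57

Answer: 57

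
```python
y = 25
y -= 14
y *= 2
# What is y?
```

Trace (tracking y):
y = 25  # -> y = 25
y -= 14  # -> y = 11
y *= 2  # -> y = 22

Answer: 22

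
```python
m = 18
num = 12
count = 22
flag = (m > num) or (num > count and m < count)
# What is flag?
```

Trace (tracking flag):
m = 18  # -> m = 18
num = 12  # -> num = 12
count = 22  # -> count = 22
flag = m > num or (num > count and m < count)  # -> flag = True

Answer: True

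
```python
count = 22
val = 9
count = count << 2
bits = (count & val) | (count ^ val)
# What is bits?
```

Trace (tracking bits):
count = 22  # -> count = 22
val = 9  # -> val = 9
count = count << 2  # -> count = 88
bits = count & val | count ^ val  # -> bits = 89

Answer: 89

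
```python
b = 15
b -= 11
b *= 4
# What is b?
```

Answer: 16

Derivation:
Trace (tracking b):
b = 15  # -> b = 15
b -= 11  # -> b = 4
b *= 4  # -> b = 16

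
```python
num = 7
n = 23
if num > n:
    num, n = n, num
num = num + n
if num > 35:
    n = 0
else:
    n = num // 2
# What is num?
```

Trace (tracking num):
num = 7  # -> num = 7
n = 23  # -> n = 23
if num > n:  # condition is False
num = num + n  # -> num = 30
if num > 35:  # condition is False
else:
    n = num // 2  # -> n = 15

Answer: 30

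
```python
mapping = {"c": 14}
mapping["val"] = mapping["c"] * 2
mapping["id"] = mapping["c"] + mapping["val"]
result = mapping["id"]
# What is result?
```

Trace (tracking result):
mapping = {'c': 14}  # -> mapping = {'c': 14}
mapping['val'] = mapping['c'] * 2  # -> mapping = {'c': 14, 'val': 28}
mapping['id'] = mapping['c'] + mapping['val']  # -> mapping = {'c': 14, 'val': 28, 'id': 42}
result = mapping['id']  # -> result = 42

Answer: 42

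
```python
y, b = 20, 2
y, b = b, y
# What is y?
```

Answer: 2

Derivation:
Trace (tracking y):
y, b = (20, 2)  # -> y = 20, b = 2
y, b = (b, y)  # -> y = 2, b = 20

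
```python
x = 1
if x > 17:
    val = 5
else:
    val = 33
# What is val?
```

Trace (tracking val):
x = 1  # -> x = 1
if x > 17:  # condition is False
else:
    val = 33  # -> val = 33

Answer: 33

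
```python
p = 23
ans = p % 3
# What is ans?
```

Trace (tracking ans):
p = 23  # -> p = 23
ans = p % 3  # -> ans = 2

Answer: 2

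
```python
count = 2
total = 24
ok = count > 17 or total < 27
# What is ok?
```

Answer: True

Derivation:
Trace (tracking ok):
count = 2  # -> count = 2
total = 24  # -> total = 24
ok = count > 17 or total < 27  # -> ok = True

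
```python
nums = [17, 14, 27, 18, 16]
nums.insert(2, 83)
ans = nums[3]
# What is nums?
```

Trace (tracking nums):
nums = [17, 14, 27, 18, 16]  # -> nums = [17, 14, 27, 18, 16]
nums.insert(2, 83)  # -> nums = [17, 14, 83, 27, 18, 16]
ans = nums[3]  # -> ans = 27

Answer: [17, 14, 83, 27, 18, 16]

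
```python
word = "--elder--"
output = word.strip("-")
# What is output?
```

Answer: 'elder'

Derivation:
Trace (tracking output):
word = '--elder--'  # -> word = '--elder--'
output = word.strip('-')  # -> output = 'elder'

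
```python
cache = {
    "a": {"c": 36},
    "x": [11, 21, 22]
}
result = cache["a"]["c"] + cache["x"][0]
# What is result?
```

Trace (tracking result):
cache = {'a': {'c': 36}, 'x': [11, 21, 22]}  # -> cache = {'a': {'c': 36}, 'x': [11, 21, 22]}
result = cache['a']['c'] + cache['x'][0]  # -> result = 47

Answer: 47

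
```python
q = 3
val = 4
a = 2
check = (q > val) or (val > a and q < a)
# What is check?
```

Trace (tracking check):
q = 3  # -> q = 3
val = 4  # -> val = 4
a = 2  # -> a = 2
check = q > val or (val > a and q < a)  # -> check = False

Answer: False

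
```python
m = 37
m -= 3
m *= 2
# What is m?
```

Trace (tracking m):
m = 37  # -> m = 37
m -= 3  # -> m = 34
m *= 2  # -> m = 68

Answer: 68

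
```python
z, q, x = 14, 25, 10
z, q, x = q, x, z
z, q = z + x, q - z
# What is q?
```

Answer: -15

Derivation:
Trace (tracking q):
z, q, x = (14, 25, 10)  # -> z = 14, q = 25, x = 10
z, q, x = (q, x, z)  # -> z = 25, q = 10, x = 14
z, q = (z + x, q - z)  # -> z = 39, q = -15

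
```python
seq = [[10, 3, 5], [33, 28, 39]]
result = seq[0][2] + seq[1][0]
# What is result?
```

Answer: 38

Derivation:
Trace (tracking result):
seq = [[10, 3, 5], [33, 28, 39]]  # -> seq = [[10, 3, 5], [33, 28, 39]]
result = seq[0][2] + seq[1][0]  # -> result = 38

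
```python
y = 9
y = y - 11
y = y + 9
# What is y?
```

Answer: 7

Derivation:
Trace (tracking y):
y = 9  # -> y = 9
y = y - 11  # -> y = -2
y = y + 9  # -> y = 7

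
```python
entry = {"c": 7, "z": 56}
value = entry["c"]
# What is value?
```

Answer: 7

Derivation:
Trace (tracking value):
entry = {'c': 7, 'z': 56}  # -> entry = {'c': 7, 'z': 56}
value = entry['c']  # -> value = 7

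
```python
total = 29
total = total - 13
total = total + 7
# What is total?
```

Trace (tracking total):
total = 29  # -> total = 29
total = total - 13  # -> total = 16
total = total + 7  # -> total = 23

Answer: 23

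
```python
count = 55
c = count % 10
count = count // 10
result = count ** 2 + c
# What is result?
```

Trace (tracking result):
count = 55  # -> count = 55
c = count % 10  # -> c = 5
count = count // 10  # -> count = 5
result = count ** 2 + c  # -> result = 30

Answer: 30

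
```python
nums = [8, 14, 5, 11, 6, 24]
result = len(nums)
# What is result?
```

Trace (tracking result):
nums = [8, 14, 5, 11, 6, 24]  # -> nums = [8, 14, 5, 11, 6, 24]
result = len(nums)  # -> result = 6

Answer: 6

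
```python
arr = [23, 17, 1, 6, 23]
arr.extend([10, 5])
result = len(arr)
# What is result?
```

Trace (tracking result):
arr = [23, 17, 1, 6, 23]  # -> arr = [23, 17, 1, 6, 23]
arr.extend([10, 5])  # -> arr = [23, 17, 1, 6, 23, 10, 5]
result = len(arr)  # -> result = 7

Answer: 7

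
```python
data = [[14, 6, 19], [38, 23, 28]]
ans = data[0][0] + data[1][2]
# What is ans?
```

Answer: 42

Derivation:
Trace (tracking ans):
data = [[14, 6, 19], [38, 23, 28]]  # -> data = [[14, 6, 19], [38, 23, 28]]
ans = data[0][0] + data[1][2]  # -> ans = 42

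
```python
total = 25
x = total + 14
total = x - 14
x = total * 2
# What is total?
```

Trace (tracking total):
total = 25  # -> total = 25
x = total + 14  # -> x = 39
total = x - 14  # -> total = 25
x = total * 2  # -> x = 50

Answer: 25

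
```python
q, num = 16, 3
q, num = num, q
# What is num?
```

Trace (tracking num):
q, num = (16, 3)  # -> q = 16, num = 3
q, num = (num, q)  # -> q = 3, num = 16

Answer: 16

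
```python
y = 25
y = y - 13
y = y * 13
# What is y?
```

Answer: 156

Derivation:
Trace (tracking y):
y = 25  # -> y = 25
y = y - 13  # -> y = 12
y = y * 13  # -> y = 156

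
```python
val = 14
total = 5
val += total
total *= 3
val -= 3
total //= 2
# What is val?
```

Trace (tracking val):
val = 14  # -> val = 14
total = 5  # -> total = 5
val += total  # -> val = 19
total *= 3  # -> total = 15
val -= 3  # -> val = 16
total //= 2  # -> total = 7

Answer: 16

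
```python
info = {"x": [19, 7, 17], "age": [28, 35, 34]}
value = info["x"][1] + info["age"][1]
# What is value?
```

Trace (tracking value):
info = {'x': [19, 7, 17], 'age': [28, 35, 34]}  # -> info = {'x': [19, 7, 17], 'age': [28, 35, 34]}
value = info['x'][1] + info['age'][1]  # -> value = 42

Answer: 42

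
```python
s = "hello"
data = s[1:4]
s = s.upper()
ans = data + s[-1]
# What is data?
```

Trace (tracking data):
s = 'hello'  # -> s = 'hello'
data = s[1:4]  # -> data = 'ell'
s = s.upper()  # -> s = 'HELLO'
ans = data + s[-1]  # -> ans = 'ellO'

Answer: 'ell'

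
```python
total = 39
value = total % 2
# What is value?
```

Answer: 1

Derivation:
Trace (tracking value):
total = 39  # -> total = 39
value = total % 2  # -> value = 1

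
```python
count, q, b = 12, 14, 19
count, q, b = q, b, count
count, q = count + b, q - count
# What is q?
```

Answer: 5

Derivation:
Trace (tracking q):
count, q, b = (12, 14, 19)  # -> count = 12, q = 14, b = 19
count, q, b = (q, b, count)  # -> count = 14, q = 19, b = 12
count, q = (count + b, q - count)  # -> count = 26, q = 5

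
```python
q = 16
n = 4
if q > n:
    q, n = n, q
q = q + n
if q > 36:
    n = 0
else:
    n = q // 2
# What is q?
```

Answer: 20

Derivation:
Trace (tracking q):
q = 16  # -> q = 16
n = 4  # -> n = 4
if q > n:  # condition is True
    q, n = (n, q)  # -> q = 4, n = 16
q = q + n  # -> q = 20
if q > 36:  # condition is False
else:
    n = q // 2  # -> n = 10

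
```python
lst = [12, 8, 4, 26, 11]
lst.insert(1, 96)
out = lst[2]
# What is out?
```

Trace (tracking out):
lst = [12, 8, 4, 26, 11]  # -> lst = [12, 8, 4, 26, 11]
lst.insert(1, 96)  # -> lst = [12, 96, 8, 4, 26, 11]
out = lst[2]  # -> out = 8

Answer: 8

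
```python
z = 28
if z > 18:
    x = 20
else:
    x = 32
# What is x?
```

Trace (tracking x):
z = 28  # -> z = 28
if z > 18:  # condition is True
    x = 20  # -> x = 20

Answer: 20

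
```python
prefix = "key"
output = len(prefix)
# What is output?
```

Answer: 3

Derivation:
Trace (tracking output):
prefix = 'key'  # -> prefix = 'key'
output = len(prefix)  # -> output = 3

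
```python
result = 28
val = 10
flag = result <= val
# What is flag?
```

Answer: False

Derivation:
Trace (tracking flag):
result = 28  # -> result = 28
val = 10  # -> val = 10
flag = result <= val  # -> flag = False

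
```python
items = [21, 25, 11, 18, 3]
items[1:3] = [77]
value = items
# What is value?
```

Answer: [21, 77, 18, 3]

Derivation:
Trace (tracking value):
items = [21, 25, 11, 18, 3]  # -> items = [21, 25, 11, 18, 3]
items[1:3] = [77]  # -> items = [21, 77, 18, 3]
value = items  # -> value = [21, 77, 18, 3]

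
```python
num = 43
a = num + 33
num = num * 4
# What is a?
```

Answer: 76

Derivation:
Trace (tracking a):
num = 43  # -> num = 43
a = num + 33  # -> a = 76
num = num * 4  # -> num = 172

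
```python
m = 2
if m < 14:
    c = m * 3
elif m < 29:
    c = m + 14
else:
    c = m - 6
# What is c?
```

Answer: 6

Derivation:
Trace (tracking c):
m = 2  # -> m = 2
if m < 14:  # condition is True
    c = m * 3  # -> c = 6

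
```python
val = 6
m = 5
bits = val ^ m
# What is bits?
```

Trace (tracking bits):
val = 6  # -> val = 6
m = 5  # -> m = 5
bits = val ^ m  # -> bits = 3

Answer: 3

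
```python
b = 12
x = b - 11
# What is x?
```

Trace (tracking x):
b = 12  # -> b = 12
x = b - 11  # -> x = 1

Answer: 1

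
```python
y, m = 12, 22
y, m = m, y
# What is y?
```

Answer: 22

Derivation:
Trace (tracking y):
y, m = (12, 22)  # -> y = 12, m = 22
y, m = (m, y)  # -> y = 22, m = 12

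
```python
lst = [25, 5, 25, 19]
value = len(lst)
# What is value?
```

Answer: 4

Derivation:
Trace (tracking value):
lst = [25, 5, 25, 19]  # -> lst = [25, 5, 25, 19]
value = len(lst)  # -> value = 4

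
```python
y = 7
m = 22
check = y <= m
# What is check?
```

Trace (tracking check):
y = 7  # -> y = 7
m = 22  # -> m = 22
check = y <= m  # -> check = True

Answer: True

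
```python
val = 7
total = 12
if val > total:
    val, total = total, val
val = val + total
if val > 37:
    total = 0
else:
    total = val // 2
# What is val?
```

Trace (tracking val):
val = 7  # -> val = 7
total = 12  # -> total = 12
if val > total:  # condition is False
val = val + total  # -> val = 19
if val > 37:  # condition is False
else:
    total = val // 2  # -> total = 9

Answer: 19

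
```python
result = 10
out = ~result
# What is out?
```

Trace (tracking out):
result = 10  # -> result = 10
out = ~result  # -> out = -11

Answer: -11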